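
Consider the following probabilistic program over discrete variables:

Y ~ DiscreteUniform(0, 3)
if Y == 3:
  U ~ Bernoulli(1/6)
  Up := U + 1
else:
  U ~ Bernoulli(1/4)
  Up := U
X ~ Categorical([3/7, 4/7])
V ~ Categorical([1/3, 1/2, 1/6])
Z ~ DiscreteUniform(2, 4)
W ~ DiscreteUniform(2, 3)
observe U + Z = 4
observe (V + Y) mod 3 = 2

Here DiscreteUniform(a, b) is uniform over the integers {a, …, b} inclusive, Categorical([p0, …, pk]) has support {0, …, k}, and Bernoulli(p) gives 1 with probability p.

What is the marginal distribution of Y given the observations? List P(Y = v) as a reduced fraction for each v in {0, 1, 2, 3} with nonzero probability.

P(Y=0) = 1/7, P(Y=1) = 3/7, P(Y=2) = 2/7, P(Y=3) = 1/7

Enumerate traces; 32 have nonzero weight after conditioning:
  (Y=0, U=0, X=0, V=2, Z=4, W=2) weight 1/448
  (Y=0, U=0, X=0, V=2, Z=4, W=3) weight 1/448
  (Y=0, U=0, X=1, V=2, Z=4, W=2) weight 1/336
  (Y=0, U=0, X=1, V=2, Z=4, W=3) weight 1/336
  (Y=0, U=1, X=0, V=2, Z=3, W=2) weight 1/1344
  (Y=0, U=1, X=0, V=2, Z=3, W=3) weight 1/1344
  (Y=0, U=1, X=1, V=2, Z=3, W=2) weight 1/1008
  (Y=0, U=1, X=1, V=2, Z=3, W=3) weight 1/1008
  (Y=1, U=0, X=0, V=1, Z=4, W=2) weight 3/448
  (Y=2, U=0, X=0, V=0, Z=4, W=2) weight 1/224
  … 22 more
Group by Y:
  weight(Y=0) = 1/72
  weight(Y=1) = 1/24
  weight(Y=2) = 1/36
  weight(Y=3) = 1/72
Total weight = 1/72 + 1/24 + 1/36 + 1/72 = 7/72
P(Y=0 | obs) = 1/72 / 7/72 = 1/7
P(Y=1 | obs) = 1/24 / 7/72 = 3/7
P(Y=2 | obs) = 1/36 / 7/72 = 2/7
P(Y=3 | obs) = 1/72 / 7/72 = 1/7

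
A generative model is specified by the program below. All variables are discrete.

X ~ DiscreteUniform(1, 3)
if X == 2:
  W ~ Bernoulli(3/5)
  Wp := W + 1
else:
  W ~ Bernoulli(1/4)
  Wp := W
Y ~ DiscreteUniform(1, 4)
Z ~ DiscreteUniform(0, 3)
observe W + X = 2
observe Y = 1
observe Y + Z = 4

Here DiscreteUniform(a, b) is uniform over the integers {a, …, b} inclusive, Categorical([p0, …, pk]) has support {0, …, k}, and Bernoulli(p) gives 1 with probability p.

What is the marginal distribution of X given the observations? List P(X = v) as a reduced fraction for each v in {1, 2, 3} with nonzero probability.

Enumerate traces; 2 have nonzero weight after conditioning:
  (X=1, W=1, Y=1, Z=3) weight 1/192
  (X=2, W=0, Y=1, Z=3) weight 1/120
Group by X:
  weight(X=1) = 1/192
  weight(X=2) = 1/120
Total weight = 1/192 + 1/120 = 13/960
P(X=1 | obs) = 1/192 / 13/960 = 5/13
P(X=2 | obs) = 1/120 / 13/960 = 8/13

P(X=1) = 5/13, P(X=2) = 8/13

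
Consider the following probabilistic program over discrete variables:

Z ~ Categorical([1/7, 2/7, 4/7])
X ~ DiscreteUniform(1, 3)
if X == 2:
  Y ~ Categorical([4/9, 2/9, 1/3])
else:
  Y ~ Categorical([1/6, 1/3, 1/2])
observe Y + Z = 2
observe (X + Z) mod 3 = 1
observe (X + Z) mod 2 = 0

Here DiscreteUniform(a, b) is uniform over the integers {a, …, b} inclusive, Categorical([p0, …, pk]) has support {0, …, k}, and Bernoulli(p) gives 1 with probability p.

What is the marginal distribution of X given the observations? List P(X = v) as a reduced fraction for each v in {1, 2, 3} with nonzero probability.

Enumerate traces; 2 have nonzero weight after conditioning:
  (Z=1, X=3, Y=1) weight 2/63
  (Z=2, X=2, Y=0) weight 16/189
Group by X:
  weight(X=2) = 16/189
  weight(X=3) = 2/63
Total weight = 16/189 + 2/63 = 22/189
P(X=2 | obs) = 16/189 / 22/189 = 8/11
P(X=3 | obs) = 2/63 / 22/189 = 3/11

P(X=2) = 8/11, P(X=3) = 3/11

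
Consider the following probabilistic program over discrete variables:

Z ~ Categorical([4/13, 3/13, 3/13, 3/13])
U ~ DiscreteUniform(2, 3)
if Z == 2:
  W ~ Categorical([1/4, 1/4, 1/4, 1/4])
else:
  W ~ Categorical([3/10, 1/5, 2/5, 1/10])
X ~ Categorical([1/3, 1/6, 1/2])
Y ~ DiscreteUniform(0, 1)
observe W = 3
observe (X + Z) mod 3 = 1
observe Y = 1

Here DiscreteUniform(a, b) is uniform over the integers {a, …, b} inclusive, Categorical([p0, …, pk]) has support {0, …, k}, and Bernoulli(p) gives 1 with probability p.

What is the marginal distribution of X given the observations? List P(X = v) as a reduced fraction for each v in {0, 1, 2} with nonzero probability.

P(X=0) = 12/71, P(X=1) = 14/71, P(X=2) = 45/71

Enumerate traces; 8 have nonzero weight after conditioning:
  (Z=0, U=2, W=3, X=1, Y=1) weight 1/780
  (Z=0, U=3, W=3, X=1, Y=1) weight 1/780
  (Z=1, U=2, W=3, X=0, Y=1) weight 1/520
  (Z=1, U=3, W=3, X=0, Y=1) weight 1/520
  (Z=2, U=2, W=3, X=2, Y=1) weight 3/416
  (Z=2, U=3, W=3, X=2, Y=1) weight 3/416
  (Z=3, U=2, W=3, X=1, Y=1) weight 1/1040
  (Z=3, U=3, W=3, X=1, Y=1) weight 1/1040
Group by X:
  weight(X=0) = 1/260
  weight(X=1) = 7/1560
  weight(X=2) = 3/208
Total weight = 1/260 + 7/1560 + 3/208 = 71/3120
P(X=0 | obs) = 1/260 / 71/3120 = 12/71
P(X=1 | obs) = 7/1560 / 71/3120 = 14/71
P(X=2 | obs) = 3/208 / 71/3120 = 45/71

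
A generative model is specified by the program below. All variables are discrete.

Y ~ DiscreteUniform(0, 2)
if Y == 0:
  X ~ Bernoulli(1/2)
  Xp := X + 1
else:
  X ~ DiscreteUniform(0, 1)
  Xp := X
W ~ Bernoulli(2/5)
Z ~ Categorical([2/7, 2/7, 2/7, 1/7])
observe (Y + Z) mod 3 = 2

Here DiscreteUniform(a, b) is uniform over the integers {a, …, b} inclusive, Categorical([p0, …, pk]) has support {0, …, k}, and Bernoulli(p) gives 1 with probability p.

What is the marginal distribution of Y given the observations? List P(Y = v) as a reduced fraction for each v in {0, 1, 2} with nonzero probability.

Enumerate traces; 16 have nonzero weight after conditioning:
  (Y=0, X=0, W=0, Z=2) weight 1/35
  (Y=0, X=0, W=1, Z=2) weight 2/105
  (Y=0, X=1, W=0, Z=2) weight 1/35
  (Y=0, X=1, W=1, Z=2) weight 2/105
  (Y=1, X=0, W=0, Z=1) weight 1/35
  (Y=1, X=0, W=1, Z=1) weight 2/105
  (Y=1, X=1, W=0, Z=1) weight 1/35
  (Y=1, X=1, W=1, Z=1) weight 2/105
  (Y=2, X=0, W=0, Z=0) weight 1/35
  … 7 more
Group by Y:
  weight(Y=0) = 2/21
  weight(Y=1) = 2/21
  weight(Y=2) = 1/7
Total weight = 2/21 + 2/21 + 1/7 = 1/3
P(Y=0 | obs) = 2/21 / 1/3 = 2/7
P(Y=1 | obs) = 2/21 / 1/3 = 2/7
P(Y=2 | obs) = 1/7 / 1/3 = 3/7

P(Y=0) = 2/7, P(Y=1) = 2/7, P(Y=2) = 3/7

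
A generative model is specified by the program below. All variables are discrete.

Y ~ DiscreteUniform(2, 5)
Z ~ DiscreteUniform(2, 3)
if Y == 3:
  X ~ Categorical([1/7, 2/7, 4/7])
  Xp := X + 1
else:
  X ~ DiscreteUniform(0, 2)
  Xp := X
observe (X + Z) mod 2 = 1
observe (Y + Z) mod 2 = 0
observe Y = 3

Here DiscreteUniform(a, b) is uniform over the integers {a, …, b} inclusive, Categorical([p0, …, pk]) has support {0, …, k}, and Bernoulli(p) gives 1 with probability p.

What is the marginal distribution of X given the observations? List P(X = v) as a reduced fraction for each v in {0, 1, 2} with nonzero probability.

Enumerate traces; 2 have nonzero weight after conditioning:
  (Y=3, Z=3, X=0) weight 1/56
  (Y=3, Z=3, X=2) weight 1/14
Group by X:
  weight(X=0) = 1/56
  weight(X=2) = 1/14
Total weight = 1/56 + 1/14 = 5/56
P(X=0 | obs) = 1/56 / 5/56 = 1/5
P(X=2 | obs) = 1/14 / 5/56 = 4/5

P(X=0) = 1/5, P(X=2) = 4/5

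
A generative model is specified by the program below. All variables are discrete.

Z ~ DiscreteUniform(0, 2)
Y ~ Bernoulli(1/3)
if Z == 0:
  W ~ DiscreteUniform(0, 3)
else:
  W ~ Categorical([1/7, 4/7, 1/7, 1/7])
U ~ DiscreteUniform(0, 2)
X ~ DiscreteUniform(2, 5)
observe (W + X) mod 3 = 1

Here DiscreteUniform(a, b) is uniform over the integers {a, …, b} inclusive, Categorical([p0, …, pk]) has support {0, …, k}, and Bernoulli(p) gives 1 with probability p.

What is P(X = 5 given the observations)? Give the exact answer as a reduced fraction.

Enumerate traces; 90 have nonzero weight after conditioning:
  (Z=0, Y=0, W=0, U=0, X=4) weight 1/216
  (Z=0, Y=0, W=0, U=1, X=4) weight 1/216
  (Z=0, Y=0, W=0, U=2, X=4) weight 1/216
  (Z=0, Y=0, W=1, U=0, X=3) weight 1/216
  (Z=0, Y=0, W=1, U=1, X=3) weight 1/216
  (Z=0, Y=0, W=1, U=2, X=3) weight 1/216
  (Z=0, Y=0, W=2, U=0, X=2) weight 1/216
  (Z=0, Y=0, W=2, U=0, X=5) weight 1/216
  … 82 more
Group by X:
  weight(X=2) = 5/112
  weight(X=3) = 13/112
  weight(X=4) = 5/56
  weight(X=5) = 5/112
Total weight = 5/112 + 13/112 + 5/56 + 5/112 = 33/112
P(X=2 | obs) = 5/112 / 33/112 = 5/33
P(X=3 | obs) = 13/112 / 33/112 = 13/33
P(X=4 | obs) = 5/56 / 33/112 = 10/33
P(X=5 | obs) = 5/112 / 33/112 = 5/33

P(X = 5 | obs) = 5/33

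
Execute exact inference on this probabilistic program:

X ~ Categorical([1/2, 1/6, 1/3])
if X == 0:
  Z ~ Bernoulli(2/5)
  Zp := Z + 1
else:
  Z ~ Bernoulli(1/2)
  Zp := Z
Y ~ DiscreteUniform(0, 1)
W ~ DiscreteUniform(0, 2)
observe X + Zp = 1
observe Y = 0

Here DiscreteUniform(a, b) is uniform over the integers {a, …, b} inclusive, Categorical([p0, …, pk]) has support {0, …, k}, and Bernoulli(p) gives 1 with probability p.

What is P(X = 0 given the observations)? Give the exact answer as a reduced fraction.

P(X = 0 | obs) = 18/23

Enumerate traces; 6 have nonzero weight after conditioning:
  (X=0, Z=0, Y=0, W=0) weight 1/20
  (X=0, Z=0, Y=0, W=1) weight 1/20
  (X=0, Z=0, Y=0, W=2) weight 1/20
  (X=1, Z=0, Y=0, W=0) weight 1/72
  (X=1, Z=0, Y=0, W=1) weight 1/72
  (X=1, Z=0, Y=0, W=2) weight 1/72
Group by X:
  weight(X=0) = 3/20
  weight(X=1) = 1/24
Total weight = 3/20 + 1/24 = 23/120
P(X=0 | obs) = 3/20 / 23/120 = 18/23
P(X=1 | obs) = 1/24 / 23/120 = 5/23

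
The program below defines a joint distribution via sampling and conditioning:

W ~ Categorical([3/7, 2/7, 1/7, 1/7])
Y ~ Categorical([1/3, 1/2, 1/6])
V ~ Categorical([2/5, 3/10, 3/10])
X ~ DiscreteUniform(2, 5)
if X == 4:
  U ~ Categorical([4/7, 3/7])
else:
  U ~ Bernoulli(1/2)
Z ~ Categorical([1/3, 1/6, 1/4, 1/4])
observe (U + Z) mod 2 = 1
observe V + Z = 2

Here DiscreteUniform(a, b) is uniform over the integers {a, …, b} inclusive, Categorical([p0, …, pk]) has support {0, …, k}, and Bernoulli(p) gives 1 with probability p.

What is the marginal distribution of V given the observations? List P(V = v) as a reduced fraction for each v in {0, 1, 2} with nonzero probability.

Enumerate traces; 144 have nonzero weight after conditioning:
  (W=0, Y=0, V=0, X=2, U=1, Z=2) weight 1/560
  (W=0, Y=0, V=0, X=3, U=1, Z=2) weight 1/560
  (W=0, Y=0, V=0, X=4, U=1, Z=2) weight 3/1960
  (W=0, Y=0, V=0, X=5, U=1, Z=2) weight 1/560
  (W=0, Y=0, V=1, X=2, U=0, Z=1) weight 1/1120
  (W=0, Y=0, V=1, X=3, U=0, Z=1) weight 1/1120
  (W=0, Y=0, V=1, X=4, U=0, Z=1) weight 1/980
  (W=0, Y=0, V=1, X=5, U=0, Z=1) weight 1/1120
  (W=0, Y=0, V=2, X=2, U=1, Z=0) weight 1/560
  … 135 more
Group by V:
  weight(V=0) = 27/560
  weight(V=1) = 29/1120
  weight(V=2) = 27/560
Total weight = 27/560 + 29/1120 + 27/560 = 137/1120
P(V=0 | obs) = 27/560 / 137/1120 = 54/137
P(V=1 | obs) = 29/1120 / 137/1120 = 29/137
P(V=2 | obs) = 27/560 / 137/1120 = 54/137

P(V=0) = 54/137, P(V=1) = 29/137, P(V=2) = 54/137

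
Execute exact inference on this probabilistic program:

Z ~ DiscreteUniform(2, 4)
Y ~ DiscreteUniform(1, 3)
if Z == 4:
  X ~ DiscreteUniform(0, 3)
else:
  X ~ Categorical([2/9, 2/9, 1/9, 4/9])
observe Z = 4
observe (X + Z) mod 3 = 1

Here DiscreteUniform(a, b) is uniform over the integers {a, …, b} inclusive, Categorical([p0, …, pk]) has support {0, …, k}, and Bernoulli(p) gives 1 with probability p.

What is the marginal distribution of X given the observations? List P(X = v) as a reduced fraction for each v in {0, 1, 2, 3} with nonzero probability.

Enumerate traces; 6 have nonzero weight after conditioning:
  (Z=4, Y=1, X=0) weight 1/36
  (Z=4, Y=1, X=3) weight 1/36
  (Z=4, Y=2, X=0) weight 1/36
  (Z=4, Y=2, X=3) weight 1/36
  (Z=4, Y=3, X=0) weight 1/36
  (Z=4, Y=3, X=3) weight 1/36
Group by X:
  weight(X=0) = 1/12
  weight(X=3) = 1/12
Total weight = 1/12 + 1/12 = 1/6
P(X=0 | obs) = 1/12 / 1/6 = 1/2
P(X=3 | obs) = 1/12 / 1/6 = 1/2

P(X=0) = 1/2, P(X=3) = 1/2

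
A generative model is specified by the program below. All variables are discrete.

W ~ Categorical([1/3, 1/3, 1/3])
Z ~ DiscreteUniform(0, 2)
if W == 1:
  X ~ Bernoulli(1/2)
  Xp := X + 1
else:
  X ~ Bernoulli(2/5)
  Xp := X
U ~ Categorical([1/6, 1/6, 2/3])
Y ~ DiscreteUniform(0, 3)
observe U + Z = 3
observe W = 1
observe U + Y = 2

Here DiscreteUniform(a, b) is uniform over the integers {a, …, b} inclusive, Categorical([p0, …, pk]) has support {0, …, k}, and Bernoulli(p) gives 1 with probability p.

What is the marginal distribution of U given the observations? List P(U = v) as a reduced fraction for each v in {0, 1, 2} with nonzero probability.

P(U=1) = 1/5, P(U=2) = 4/5

Enumerate traces; 4 have nonzero weight after conditioning:
  (W=1, Z=1, X=0, U=2, Y=0) weight 1/108
  (W=1, Z=1, X=1, U=2, Y=0) weight 1/108
  (W=1, Z=2, X=0, U=1, Y=1) weight 1/432
  (W=1, Z=2, X=1, U=1, Y=1) weight 1/432
Group by U:
  weight(U=1) = 1/216
  weight(U=2) = 1/54
Total weight = 1/216 + 1/54 = 5/216
P(U=1 | obs) = 1/216 / 5/216 = 1/5
P(U=2 | obs) = 1/54 / 5/216 = 4/5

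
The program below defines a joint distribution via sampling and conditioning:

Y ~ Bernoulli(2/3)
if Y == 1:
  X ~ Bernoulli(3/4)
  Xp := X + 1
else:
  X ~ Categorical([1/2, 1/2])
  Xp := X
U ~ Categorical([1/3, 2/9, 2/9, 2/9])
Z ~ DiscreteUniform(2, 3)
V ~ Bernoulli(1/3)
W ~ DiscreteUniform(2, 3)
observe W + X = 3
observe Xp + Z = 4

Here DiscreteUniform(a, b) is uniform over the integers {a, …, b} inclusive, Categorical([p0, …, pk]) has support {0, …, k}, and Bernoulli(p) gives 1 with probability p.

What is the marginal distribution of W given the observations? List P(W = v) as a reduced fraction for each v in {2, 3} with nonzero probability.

P(W=2) = 4/5, P(W=3) = 1/5

Enumerate traces; 24 have nonzero weight after conditioning:
  (Y=0, X=1, U=0, Z=3, V=0, W=2) weight 1/108
  (Y=0, X=1, U=0, Z=3, V=1, W=2) weight 1/216
  (Y=0, X=1, U=1, Z=3, V=0, W=2) weight 1/162
  (Y=0, X=1, U=1, Z=3, V=1, W=2) weight 1/324
  (Y=0, X=1, U=2, Z=3, V=0, W=2) weight 1/162
  (Y=0, X=1, U=2, Z=3, V=1, W=2) weight 1/324
  (Y=0, X=1, U=3, Z=3, V=0, W=2) weight 1/162
  (Y=0, X=1, U=3, Z=3, V=1, W=2) weight 1/324
  (Y=1, X=0, U=0, Z=3, V=0, W=3) weight 1/108
  … 15 more
Group by W:
  weight(W=2) = 1/6
  weight(W=3) = 1/24
Total weight = 1/6 + 1/24 = 5/24
P(W=2 | obs) = 1/6 / 5/24 = 4/5
P(W=3 | obs) = 1/24 / 5/24 = 1/5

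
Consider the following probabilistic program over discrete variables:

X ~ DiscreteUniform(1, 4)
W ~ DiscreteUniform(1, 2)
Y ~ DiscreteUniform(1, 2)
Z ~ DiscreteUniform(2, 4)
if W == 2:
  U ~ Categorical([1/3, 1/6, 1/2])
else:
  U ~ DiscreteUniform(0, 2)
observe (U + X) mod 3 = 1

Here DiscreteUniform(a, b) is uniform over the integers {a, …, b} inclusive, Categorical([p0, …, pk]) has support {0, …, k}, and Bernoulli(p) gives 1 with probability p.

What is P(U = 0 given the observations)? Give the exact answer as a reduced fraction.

Enumerate traces; 48 have nonzero weight after conditioning:
  (X=1, W=1, Y=1, Z=2, U=0) weight 1/144
  (X=1, W=1, Y=1, Z=3, U=0) weight 1/144
  (X=1, W=1, Y=1, Z=4, U=0) weight 1/144
  (X=1, W=1, Y=2, Z=2, U=0) weight 1/144
  (X=1, W=1, Y=2, Z=3, U=0) weight 1/144
  (X=1, W=1, Y=2, Z=4, U=0) weight 1/144
  (X=1, W=2, Y=1, Z=2, U=0) weight 1/144
  (X=1, W=2, Y=1, Z=3, U=0) weight 1/144
  (X=2, W=1, Y=1, Z=2, U=2) weight 1/144
  (X=3, W=1, Y=1, Z=2, U=1) weight 1/144
  … 38 more
Group by U:
  weight(U=0) = 1/6
  weight(U=1) = 1/16
  weight(U=2) = 5/48
Total weight = 1/6 + 1/16 + 5/48 = 1/3
P(U=0 | obs) = 1/6 / 1/3 = 1/2
P(U=1 | obs) = 1/16 / 1/3 = 3/16
P(U=2 | obs) = 5/48 / 1/3 = 5/16

P(U = 0 | obs) = 1/2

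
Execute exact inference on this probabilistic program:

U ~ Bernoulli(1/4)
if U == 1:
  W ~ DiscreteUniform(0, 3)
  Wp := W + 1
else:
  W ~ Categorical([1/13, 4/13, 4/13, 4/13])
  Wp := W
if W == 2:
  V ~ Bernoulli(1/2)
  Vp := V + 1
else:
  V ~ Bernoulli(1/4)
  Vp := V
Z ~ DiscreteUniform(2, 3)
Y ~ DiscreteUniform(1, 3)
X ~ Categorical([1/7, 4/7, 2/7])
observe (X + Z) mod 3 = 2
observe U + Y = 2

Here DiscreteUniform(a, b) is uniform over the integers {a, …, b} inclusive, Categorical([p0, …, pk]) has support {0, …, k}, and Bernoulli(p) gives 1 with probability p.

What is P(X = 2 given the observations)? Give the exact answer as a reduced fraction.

Enumerate traces; 32 have nonzero weight after conditioning:
  (U=0, W=0, V=0, Z=2, Y=2, X=0) weight 3/2912
  (U=0, W=0, V=0, Z=3, Y=2, X=2) weight 3/1456
  (U=0, W=0, V=1, Z=2, Y=2, X=0) weight 1/2912
  (U=0, W=0, V=1, Z=3, Y=2, X=2) weight 1/1456
  (U=0, W=1, V=0, Z=2, Y=2, X=0) weight 3/728
  (U=0, W=1, V=0, Z=3, Y=2, X=2) weight 3/364
  (U=0, W=1, V=1, Z=2, Y=2, X=0) weight 1/728
  (U=0, W=1, V=1, Z=3, Y=2, X=2) weight 1/364
  … 24 more
Group by X:
  weight(X=0) = 1/42
  weight(X=2) = 1/21
Total weight = 1/42 + 1/21 = 1/14
P(X=0 | obs) = 1/42 / 1/14 = 1/3
P(X=2 | obs) = 1/21 / 1/14 = 2/3

P(X = 2 | obs) = 2/3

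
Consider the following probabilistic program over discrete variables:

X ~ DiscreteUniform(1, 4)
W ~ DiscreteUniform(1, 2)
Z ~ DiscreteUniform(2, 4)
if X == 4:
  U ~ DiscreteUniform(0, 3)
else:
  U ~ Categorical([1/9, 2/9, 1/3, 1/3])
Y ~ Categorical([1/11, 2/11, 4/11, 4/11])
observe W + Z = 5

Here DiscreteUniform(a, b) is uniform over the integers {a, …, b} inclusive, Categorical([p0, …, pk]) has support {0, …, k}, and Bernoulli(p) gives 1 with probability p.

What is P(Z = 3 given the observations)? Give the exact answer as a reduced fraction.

Enumerate traces; 128 have nonzero weight after conditioning:
  (X=1, W=1, Z=4, U=0, Y=0) weight 1/2376
  (X=1, W=1, Z=4, U=0, Y=1) weight 1/1188
  (X=1, W=1, Z=4, U=0, Y=2) weight 1/594
  (X=1, W=1, Z=4, U=0, Y=3) weight 1/594
  (X=1, W=1, Z=4, U=1, Y=0) weight 1/1188
  (X=1, W=1, Z=4, U=1, Y=1) weight 1/594
  (X=1, W=1, Z=4, U=1, Y=2) weight 1/297
  (X=1, W=1, Z=4, U=1, Y=3) weight 1/297
  (X=1, W=2, Z=3, U=0, Y=0) weight 1/2376
  … 119 more
Group by Z:
  weight(Z=3) = 1/6
  weight(Z=4) = 1/6
Total weight = 1/6 + 1/6 = 1/3
P(Z=3 | obs) = 1/6 / 1/3 = 1/2
P(Z=4 | obs) = 1/6 / 1/3 = 1/2

P(Z = 3 | obs) = 1/2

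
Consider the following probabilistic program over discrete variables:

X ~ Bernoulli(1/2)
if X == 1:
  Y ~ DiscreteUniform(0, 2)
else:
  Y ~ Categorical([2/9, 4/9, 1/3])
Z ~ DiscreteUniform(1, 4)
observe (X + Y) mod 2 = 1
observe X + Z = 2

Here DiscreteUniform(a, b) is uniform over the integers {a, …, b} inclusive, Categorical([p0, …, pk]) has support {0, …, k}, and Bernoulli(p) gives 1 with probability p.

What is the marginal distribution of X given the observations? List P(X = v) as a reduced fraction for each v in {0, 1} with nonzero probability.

Enumerate traces; 3 have nonzero weight after conditioning:
  (X=0, Y=1, Z=2) weight 1/18
  (X=1, Y=0, Z=1) weight 1/24
  (X=1, Y=2, Z=1) weight 1/24
Group by X:
  weight(X=0) = 1/18
  weight(X=1) = 1/12
Total weight = 1/18 + 1/12 = 5/36
P(X=0 | obs) = 1/18 / 5/36 = 2/5
P(X=1 | obs) = 1/12 / 5/36 = 3/5

P(X=0) = 2/5, P(X=1) = 3/5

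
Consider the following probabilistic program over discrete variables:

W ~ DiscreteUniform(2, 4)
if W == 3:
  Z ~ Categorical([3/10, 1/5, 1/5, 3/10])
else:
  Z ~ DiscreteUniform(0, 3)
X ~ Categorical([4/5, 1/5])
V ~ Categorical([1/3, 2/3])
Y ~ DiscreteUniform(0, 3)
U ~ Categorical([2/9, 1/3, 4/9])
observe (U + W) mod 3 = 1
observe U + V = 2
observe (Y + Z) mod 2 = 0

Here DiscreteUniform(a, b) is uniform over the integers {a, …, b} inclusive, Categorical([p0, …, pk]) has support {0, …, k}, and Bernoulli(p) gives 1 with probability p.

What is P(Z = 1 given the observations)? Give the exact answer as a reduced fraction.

P(Z = 1 | obs) = 11/50

Enumerate traces; 32 have nonzero weight after conditioning:
  (W=2, Z=0, X=0, V=0, Y=0, U=2) weight 1/405
  (W=2, Z=0, X=0, V=0, Y=2, U=2) weight 1/405
  (W=2, Z=0, X=1, V=0, Y=0, U=2) weight 1/1620
  (W=2, Z=0, X=1, V=0, Y=2, U=2) weight 1/1620
  (W=2, Z=1, X=0, V=0, Y=1, U=2) weight 1/405
  (W=2, Z=1, X=0, V=0, Y=3, U=2) weight 1/405
  (W=2, Z=1, X=1, V=0, Y=1, U=2) weight 1/1620
  (W=2, Z=1, X=1, V=0, Y=3, U=2) weight 1/1620
  (W=2, Z=2, X=0, V=0, Y=0, U=2) weight 1/405
  (W=2, Z=3, X=0, V=0, Y=1, U=2) weight 1/405
  … 22 more
Group by Z:
  weight(Z=0) = 7/405
  weight(Z=1) = 11/810
  weight(Z=2) = 11/810
  weight(Z=3) = 7/405
Total weight = 7/405 + 11/810 + 11/810 + 7/405 = 5/81
P(Z=0 | obs) = 7/405 / 5/81 = 7/25
P(Z=1 | obs) = 11/810 / 5/81 = 11/50
P(Z=2 | obs) = 11/810 / 5/81 = 11/50
P(Z=3 | obs) = 7/405 / 5/81 = 7/25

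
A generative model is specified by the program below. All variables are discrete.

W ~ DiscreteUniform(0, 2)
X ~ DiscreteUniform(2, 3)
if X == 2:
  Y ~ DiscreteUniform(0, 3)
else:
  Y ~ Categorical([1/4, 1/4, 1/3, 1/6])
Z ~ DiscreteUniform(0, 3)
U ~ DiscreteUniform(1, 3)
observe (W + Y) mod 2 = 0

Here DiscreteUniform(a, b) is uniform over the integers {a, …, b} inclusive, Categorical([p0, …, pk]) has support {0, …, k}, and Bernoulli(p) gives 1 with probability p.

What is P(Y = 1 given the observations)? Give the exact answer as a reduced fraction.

P(Y = 1 | obs) = 6/37

Enumerate traces; 144 have nonzero weight after conditioning:
  (W=0, X=2, Y=0, Z=0, U=1) weight 1/288
  (W=0, X=2, Y=0, Z=0, U=2) weight 1/288
  (W=0, X=2, Y=0, Z=0, U=3) weight 1/288
  (W=0, X=2, Y=0, Z=1, U=1) weight 1/288
  (W=0, X=2, Y=0, Z=1, U=2) weight 1/288
  (W=0, X=2, Y=0, Z=1, U=3) weight 1/288
  (W=0, X=2, Y=0, Z=2, U=1) weight 1/288
  (W=0, X=2, Y=0, Z=2, U=2) weight 1/288
  (W=0, X=2, Y=2, Z=0, U=1) weight 1/288
  (W=1, X=2, Y=1, Z=0, U=1) weight 1/288
  … 134 more
Group by Y:
  weight(Y=0) = 1/6
  weight(Y=1) = 1/12
  weight(Y=2) = 7/36
  weight(Y=3) = 5/72
Total weight = 1/6 + 1/12 + 7/36 + 5/72 = 37/72
P(Y=0 | obs) = 1/6 / 37/72 = 12/37
P(Y=1 | obs) = 1/12 / 37/72 = 6/37
P(Y=2 | obs) = 7/36 / 37/72 = 14/37
P(Y=3 | obs) = 5/72 / 37/72 = 5/37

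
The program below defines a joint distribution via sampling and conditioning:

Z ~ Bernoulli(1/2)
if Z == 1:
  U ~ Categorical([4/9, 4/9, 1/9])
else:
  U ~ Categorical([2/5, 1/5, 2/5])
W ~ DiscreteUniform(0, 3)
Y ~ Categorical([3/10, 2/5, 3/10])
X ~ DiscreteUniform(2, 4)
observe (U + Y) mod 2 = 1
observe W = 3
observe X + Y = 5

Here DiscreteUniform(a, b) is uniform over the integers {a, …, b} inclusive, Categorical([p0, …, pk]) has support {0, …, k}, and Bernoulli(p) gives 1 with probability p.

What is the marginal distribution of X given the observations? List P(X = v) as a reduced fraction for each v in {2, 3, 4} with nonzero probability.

Enumerate traces; 6 have nonzero weight after conditioning:
  (Z=0, U=0, W=3, Y=1, X=4) weight 1/150
  (Z=0, U=1, W=3, Y=2, X=3) weight 1/400
  (Z=0, U=2, W=3, Y=1, X=4) weight 1/150
  (Z=1, U=0, W=3, Y=1, X=4) weight 1/135
  (Z=1, U=1, W=3, Y=2, X=3) weight 1/180
  (Z=1, U=2, W=3, Y=1, X=4) weight 1/540
Group by X:
  weight(X=3) = 29/3600
  weight(X=4) = 61/2700
Total weight = 29/3600 + 61/2700 = 331/10800
P(X=3 | obs) = 29/3600 / 331/10800 = 87/331
P(X=4 | obs) = 61/2700 / 331/10800 = 244/331

P(X=3) = 87/331, P(X=4) = 244/331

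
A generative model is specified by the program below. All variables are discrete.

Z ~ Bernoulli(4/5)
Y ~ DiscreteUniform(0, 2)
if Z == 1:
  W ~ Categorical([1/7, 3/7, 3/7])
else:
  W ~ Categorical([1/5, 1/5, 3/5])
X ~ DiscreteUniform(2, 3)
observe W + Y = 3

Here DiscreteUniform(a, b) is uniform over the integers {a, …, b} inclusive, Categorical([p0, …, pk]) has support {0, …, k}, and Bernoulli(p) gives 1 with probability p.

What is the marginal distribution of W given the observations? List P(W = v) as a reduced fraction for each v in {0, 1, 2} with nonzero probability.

P(W=1) = 67/148, P(W=2) = 81/148

Enumerate traces; 8 have nonzero weight after conditioning:
  (Z=0, Y=1, W=2, X=2) weight 1/50
  (Z=0, Y=1, W=2, X=3) weight 1/50
  (Z=0, Y=2, W=1, X=2) weight 1/150
  (Z=0, Y=2, W=1, X=3) weight 1/150
  (Z=1, Y=1, W=2, X=2) weight 2/35
  (Z=1, Y=1, W=2, X=3) weight 2/35
  (Z=1, Y=2, W=1, X=2) weight 2/35
  (Z=1, Y=2, W=1, X=3) weight 2/35
Group by W:
  weight(W=1) = 67/525
  weight(W=2) = 27/175
Total weight = 67/525 + 27/175 = 148/525
P(W=1 | obs) = 67/525 / 148/525 = 67/148
P(W=2 | obs) = 27/175 / 148/525 = 81/148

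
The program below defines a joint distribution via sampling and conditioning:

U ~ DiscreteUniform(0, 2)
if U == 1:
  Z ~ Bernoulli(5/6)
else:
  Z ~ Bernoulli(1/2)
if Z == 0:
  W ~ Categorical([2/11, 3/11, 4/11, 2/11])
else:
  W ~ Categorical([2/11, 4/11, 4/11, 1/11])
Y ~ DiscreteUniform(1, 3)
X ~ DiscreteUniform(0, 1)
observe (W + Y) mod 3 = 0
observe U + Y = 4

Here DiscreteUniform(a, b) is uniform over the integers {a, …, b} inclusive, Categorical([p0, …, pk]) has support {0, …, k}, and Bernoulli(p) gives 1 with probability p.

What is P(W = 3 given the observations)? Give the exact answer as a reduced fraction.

Enumerate traces; 12 have nonzero weight after conditioning:
  (U=1, Z=0, W=0, Y=3, X=0) weight 1/594
  (U=1, Z=0, W=0, Y=3, X=1) weight 1/594
  (U=1, Z=0, W=3, Y=3, X=0) weight 1/594
  (U=1, Z=0, W=3, Y=3, X=1) weight 1/594
  (U=1, Z=1, W=0, Y=3, X=0) weight 5/594
  (U=1, Z=1, W=0, Y=3, X=1) weight 5/594
  (U=1, Z=1, W=3, Y=3, X=0) weight 5/1188
  (U=1, Z=1, W=3, Y=3, X=1) weight 5/1188
  (U=2, Z=0, W=1, Y=2, X=0) weight 1/132
  … 3 more
Group by W:
  weight(W=0) = 2/99
  weight(W=1) = 7/198
  weight(W=3) = 7/594
Total weight = 2/99 + 7/198 + 7/594 = 20/297
P(W=0 | obs) = 2/99 / 20/297 = 3/10
P(W=1 | obs) = 7/198 / 20/297 = 21/40
P(W=3 | obs) = 7/594 / 20/297 = 7/40

P(W = 3 | obs) = 7/40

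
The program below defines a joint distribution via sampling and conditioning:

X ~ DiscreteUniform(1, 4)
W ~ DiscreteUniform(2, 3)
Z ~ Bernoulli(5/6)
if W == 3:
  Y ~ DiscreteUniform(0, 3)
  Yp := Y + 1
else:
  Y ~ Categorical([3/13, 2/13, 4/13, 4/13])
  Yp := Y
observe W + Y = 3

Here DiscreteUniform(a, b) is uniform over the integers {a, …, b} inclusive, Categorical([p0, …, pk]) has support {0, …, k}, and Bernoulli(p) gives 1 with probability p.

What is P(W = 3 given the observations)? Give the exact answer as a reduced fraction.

P(W = 3 | obs) = 13/21

Enumerate traces; 16 have nonzero weight after conditioning:
  (X=1, W=2, Z=0, Y=1) weight 1/312
  (X=1, W=2, Z=1, Y=1) weight 5/312
  (X=1, W=3, Z=0, Y=0) weight 1/192
  (X=1, W=3, Z=1, Y=0) weight 5/192
  (X=2, W=2, Z=0, Y=1) weight 1/312
  (X=2, W=2, Z=1, Y=1) weight 5/312
  (X=2, W=3, Z=0, Y=0) weight 1/192
  (X=2, W=3, Z=1, Y=0) weight 5/192
  … 8 more
Group by W:
  weight(W=2) = 1/13
  weight(W=3) = 1/8
Total weight = 1/13 + 1/8 = 21/104
P(W=2 | obs) = 1/13 / 21/104 = 8/21
P(W=3 | obs) = 1/8 / 21/104 = 13/21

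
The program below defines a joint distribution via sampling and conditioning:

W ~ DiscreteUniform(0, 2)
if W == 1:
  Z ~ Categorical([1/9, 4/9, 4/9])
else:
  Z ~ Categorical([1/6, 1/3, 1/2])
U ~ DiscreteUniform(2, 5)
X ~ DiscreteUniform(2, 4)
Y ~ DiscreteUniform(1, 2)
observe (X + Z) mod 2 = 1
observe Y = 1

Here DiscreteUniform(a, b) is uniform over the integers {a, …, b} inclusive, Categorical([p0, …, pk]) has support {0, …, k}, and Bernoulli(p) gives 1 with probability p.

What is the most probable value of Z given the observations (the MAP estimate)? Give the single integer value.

argmax_v P(Z = v | obs) = 1

Enumerate traces; 48 have nonzero weight after conditioning:
  (W=0, Z=0, U=2, X=3, Y=1) weight 1/432
  (W=0, Z=0, U=3, X=3, Y=1) weight 1/432
  (W=0, Z=0, U=4, X=3, Y=1) weight 1/432
  (W=0, Z=0, U=5, X=3, Y=1) weight 1/432
  (W=0, Z=1, U=2, X=2, Y=1) weight 1/216
  (W=0, Z=1, U=2, X=4, Y=1) weight 1/216
  (W=0, Z=1, U=3, X=2, Y=1) weight 1/216
  (W=0, Z=1, U=3, X=4, Y=1) weight 1/216
  (W=0, Z=2, U=2, X=3, Y=1) weight 1/144
  … 39 more
Group by Z:
  weight(Z=0) = 2/81
  weight(Z=1) = 10/81
  weight(Z=2) = 13/162
Total weight = 2/81 + 10/81 + 13/162 = 37/162
P(Z=0 | obs) = 2/81 / 37/162 = 4/37
P(Z=1 | obs) = 10/81 / 37/162 = 20/37
P(Z=2 | obs) = 13/162 / 37/162 = 13/37
argmax = 1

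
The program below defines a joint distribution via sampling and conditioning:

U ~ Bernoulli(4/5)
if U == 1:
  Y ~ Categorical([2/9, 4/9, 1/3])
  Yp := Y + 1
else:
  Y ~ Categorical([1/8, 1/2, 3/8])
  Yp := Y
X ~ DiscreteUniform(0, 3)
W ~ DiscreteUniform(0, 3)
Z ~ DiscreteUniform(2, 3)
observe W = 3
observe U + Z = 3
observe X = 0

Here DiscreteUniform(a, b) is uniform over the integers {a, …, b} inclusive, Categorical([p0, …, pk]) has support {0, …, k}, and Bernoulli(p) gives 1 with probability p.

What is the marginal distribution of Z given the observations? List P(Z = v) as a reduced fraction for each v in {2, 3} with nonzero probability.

Enumerate traces; 6 have nonzero weight after conditioning:
  (U=0, Y=0, X=0, W=3, Z=3) weight 1/1280
  (U=0, Y=1, X=0, W=3, Z=3) weight 1/320
  (U=0, Y=2, X=0, W=3, Z=3) weight 3/1280
  (U=1, Y=0, X=0, W=3, Z=2) weight 1/180
  (U=1, Y=1, X=0, W=3, Z=2) weight 1/90
  (U=1, Y=2, X=0, W=3, Z=2) weight 1/120
Group by Z:
  weight(Z=2) = 1/40
  weight(Z=3) = 1/160
Total weight = 1/40 + 1/160 = 1/32
P(Z=2 | obs) = 1/40 / 1/32 = 4/5
P(Z=3 | obs) = 1/160 / 1/32 = 1/5

P(Z=2) = 4/5, P(Z=3) = 1/5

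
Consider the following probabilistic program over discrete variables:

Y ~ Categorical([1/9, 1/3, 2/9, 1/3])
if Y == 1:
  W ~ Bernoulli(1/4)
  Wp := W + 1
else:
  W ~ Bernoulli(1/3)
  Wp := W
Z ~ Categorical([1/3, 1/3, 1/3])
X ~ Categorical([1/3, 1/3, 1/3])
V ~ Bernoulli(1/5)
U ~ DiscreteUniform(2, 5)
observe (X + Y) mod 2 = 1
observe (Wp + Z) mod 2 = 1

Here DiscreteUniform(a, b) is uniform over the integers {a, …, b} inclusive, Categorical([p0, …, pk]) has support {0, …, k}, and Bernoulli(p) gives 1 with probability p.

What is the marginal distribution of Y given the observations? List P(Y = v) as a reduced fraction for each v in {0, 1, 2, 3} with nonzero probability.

Enumerate traces; 144 have nonzero weight after conditioning:
  (Y=0, W=0, Z=1, X=1, V=0, U=2) weight 2/1215
  (Y=0, W=0, Z=1, X=1, V=0, U=3) weight 2/1215
  (Y=0, W=0, Z=1, X=1, V=0, U=4) weight 2/1215
  (Y=0, W=0, Z=1, X=1, V=0, U=5) weight 2/1215
  (Y=0, W=0, Z=1, X=1, V=1, U=2) weight 1/2430
  (Y=0, W=0, Z=1, X=1, V=1, U=3) weight 1/2430
  (Y=0, W=0, Z=1, X=1, V=1, U=4) weight 1/2430
  (Y=0, W=0, Z=1, X=1, V=1, U=5) weight 1/2430
  (Y=1, W=0, Z=0, X=0, V=0, U=2) weight 1/180
  (Y=2, W=0, Z=1, X=1, V=0, U=2) weight 4/1215
  … 134 more
Group by Y:
  weight(Y=0) = 4/243
  weight(Y=1) = 7/54
  weight(Y=2) = 8/243
  weight(Y=3) = 8/81
Total weight = 4/243 + 7/54 + 8/243 + 8/81 = 5/18
P(Y=0 | obs) = 4/243 / 5/18 = 8/135
P(Y=1 | obs) = 7/54 / 5/18 = 7/15
P(Y=2 | obs) = 8/243 / 5/18 = 16/135
P(Y=3 | obs) = 8/81 / 5/18 = 16/45

P(Y=0) = 8/135, P(Y=1) = 7/15, P(Y=2) = 16/135, P(Y=3) = 16/45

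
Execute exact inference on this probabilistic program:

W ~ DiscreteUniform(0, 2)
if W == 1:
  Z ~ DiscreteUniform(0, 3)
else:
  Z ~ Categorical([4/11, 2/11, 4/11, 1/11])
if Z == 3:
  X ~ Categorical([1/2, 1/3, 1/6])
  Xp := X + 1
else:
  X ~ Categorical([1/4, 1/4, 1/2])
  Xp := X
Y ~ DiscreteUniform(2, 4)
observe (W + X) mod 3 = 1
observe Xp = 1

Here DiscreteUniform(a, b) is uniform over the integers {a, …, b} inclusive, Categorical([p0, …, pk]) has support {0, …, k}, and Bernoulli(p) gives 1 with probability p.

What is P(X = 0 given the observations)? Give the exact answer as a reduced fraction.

P(X = 0 | obs) = 11/31

Enumerate traces; 12 have nonzero weight after conditioning:
  (W=0, Z=0, X=1, Y=2) weight 1/99
  (W=0, Z=0, X=1, Y=3) weight 1/99
  (W=0, Z=0, X=1, Y=4) weight 1/99
  (W=0, Z=1, X=1, Y=2) weight 1/198
  (W=0, Z=1, X=1, Y=3) weight 1/198
  (W=0, Z=1, X=1, Y=4) weight 1/198
  (W=0, Z=2, X=1, Y=2) weight 1/99
  (W=0, Z=2, X=1, Y=3) weight 1/99
  (W=1, Z=3, X=0, Y=2) weight 1/72
  … 3 more
Group by X:
  weight(X=0) = 1/24
  weight(X=1) = 5/66
Total weight = 1/24 + 5/66 = 31/264
P(X=0 | obs) = 1/24 / 31/264 = 11/31
P(X=1 | obs) = 5/66 / 31/264 = 20/31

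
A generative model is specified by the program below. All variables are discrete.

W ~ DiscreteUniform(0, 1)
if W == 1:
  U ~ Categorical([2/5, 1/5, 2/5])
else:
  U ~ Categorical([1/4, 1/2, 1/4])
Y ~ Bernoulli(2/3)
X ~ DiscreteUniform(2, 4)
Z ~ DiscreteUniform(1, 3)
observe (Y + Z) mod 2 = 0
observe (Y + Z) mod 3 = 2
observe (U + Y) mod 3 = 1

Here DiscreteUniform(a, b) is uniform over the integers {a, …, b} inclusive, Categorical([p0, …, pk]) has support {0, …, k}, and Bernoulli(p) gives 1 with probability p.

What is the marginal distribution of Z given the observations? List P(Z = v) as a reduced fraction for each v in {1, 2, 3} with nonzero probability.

P(Z=1) = 13/20, P(Z=2) = 7/20

Enumerate traces; 12 have nonzero weight after conditioning:
  (W=0, U=0, Y=1, X=2, Z=1) weight 1/108
  (W=0, U=0, Y=1, X=3, Z=1) weight 1/108
  (W=0, U=0, Y=1, X=4, Z=1) weight 1/108
  (W=0, U=1, Y=0, X=2, Z=2) weight 1/108
  (W=0, U=1, Y=0, X=3, Z=2) weight 1/108
  (W=0, U=1, Y=0, X=4, Z=2) weight 1/108
  (W=1, U=0, Y=1, X=2, Z=1) weight 2/135
  (W=1, U=0, Y=1, X=3, Z=1) weight 2/135
  … 4 more
Group by Z:
  weight(Z=1) = 13/180
  weight(Z=2) = 7/180
Total weight = 13/180 + 7/180 = 1/9
P(Z=1 | obs) = 13/180 / 1/9 = 13/20
P(Z=2 | obs) = 7/180 / 1/9 = 7/20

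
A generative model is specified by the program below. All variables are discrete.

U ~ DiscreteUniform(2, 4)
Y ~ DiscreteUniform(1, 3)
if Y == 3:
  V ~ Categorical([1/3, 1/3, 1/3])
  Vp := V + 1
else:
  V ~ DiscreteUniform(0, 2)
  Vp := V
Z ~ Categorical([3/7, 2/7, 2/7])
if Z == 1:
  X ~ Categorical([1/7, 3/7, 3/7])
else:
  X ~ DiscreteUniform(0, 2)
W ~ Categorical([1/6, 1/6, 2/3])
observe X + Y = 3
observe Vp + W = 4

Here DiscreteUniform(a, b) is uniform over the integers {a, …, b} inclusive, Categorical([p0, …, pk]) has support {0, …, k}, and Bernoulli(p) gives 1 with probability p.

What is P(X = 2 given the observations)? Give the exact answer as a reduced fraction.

Enumerate traces; 36 have nonzero weight after conditioning:
  (U=2, Y=1, V=2, Z=0, X=2, W=2) weight 2/567
  (U=2, Y=1, V=2, Z=1, X=2, W=2) weight 4/1323
  (U=2, Y=1, V=2, Z=2, X=2, W=2) weight 4/1701
  (U=2, Y=2, V=2, Z=0, X=1, W=2) weight 2/567
  (U=2, Y=2, V=2, Z=1, X=1, W=2) weight 4/1323
  (U=2, Y=2, V=2, Z=2, X=1, W=2) weight 4/1701
  (U=2, Y=3, V=1, Z=0, X=0, W=2) weight 2/567
  (U=2, Y=3, V=1, Z=1, X=0, W=2) weight 4/3969
  … 28 more
Group by X:
  weight(X=0) = 205/7938
  weight(X=1) = 106/3969
  weight(X=2) = 106/3969
Total weight = 205/7938 + 106/3969 + 106/3969 = 629/7938
P(X=0 | obs) = 205/7938 / 629/7938 = 205/629
P(X=1 | obs) = 106/3969 / 629/7938 = 212/629
P(X=2 | obs) = 106/3969 / 629/7938 = 212/629

P(X = 2 | obs) = 212/629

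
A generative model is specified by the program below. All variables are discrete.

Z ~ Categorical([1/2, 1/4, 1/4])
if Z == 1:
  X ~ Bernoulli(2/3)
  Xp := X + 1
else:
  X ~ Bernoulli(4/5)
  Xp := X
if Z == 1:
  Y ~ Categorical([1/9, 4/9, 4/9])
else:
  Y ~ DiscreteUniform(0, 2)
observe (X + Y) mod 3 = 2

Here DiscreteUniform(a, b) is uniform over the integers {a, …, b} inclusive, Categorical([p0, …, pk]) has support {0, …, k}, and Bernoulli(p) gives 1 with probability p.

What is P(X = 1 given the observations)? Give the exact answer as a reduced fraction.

Enumerate traces; 6 have nonzero weight after conditioning:
  (Z=0, X=0, Y=2) weight 1/30
  (Z=0, X=1, Y=1) weight 2/15
  (Z=1, X=0, Y=2) weight 1/27
  (Z=1, X=1, Y=1) weight 2/27
  (Z=2, X=0, Y=2) weight 1/60
  (Z=2, X=1, Y=1) weight 1/15
Group by X:
  weight(X=0) = 47/540
  weight(X=1) = 37/135
Total weight = 47/540 + 37/135 = 13/36
P(X=0 | obs) = 47/540 / 13/36 = 47/195
P(X=1 | obs) = 37/135 / 13/36 = 148/195

P(X = 1 | obs) = 148/195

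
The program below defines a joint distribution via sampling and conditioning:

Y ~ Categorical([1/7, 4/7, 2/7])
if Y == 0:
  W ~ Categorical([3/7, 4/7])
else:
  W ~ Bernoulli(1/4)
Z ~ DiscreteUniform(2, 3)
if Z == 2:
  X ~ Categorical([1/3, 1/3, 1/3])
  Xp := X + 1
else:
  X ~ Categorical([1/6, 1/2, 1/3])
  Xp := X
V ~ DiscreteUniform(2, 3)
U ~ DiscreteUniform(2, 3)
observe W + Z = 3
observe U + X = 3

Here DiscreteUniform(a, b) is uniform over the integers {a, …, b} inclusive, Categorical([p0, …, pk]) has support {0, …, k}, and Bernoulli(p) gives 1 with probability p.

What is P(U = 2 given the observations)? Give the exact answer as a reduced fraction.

Enumerate traces; 24 have nonzero weight after conditioning:
  (Y=0, W=0, Z=3, X=0, V=2, U=3) weight 1/784
  (Y=0, W=0, Z=3, X=0, V=3, U=3) weight 1/784
  (Y=0, W=0, Z=3, X=1, V=2, U=2) weight 3/784
  (Y=0, W=0, Z=3, X=1, V=3, U=2) weight 3/784
  (Y=0, W=1, Z=2, X=0, V=2, U=3) weight 1/294
  (Y=0, W=1, Z=2, X=0, V=3, U=3) weight 1/294
  (Y=0, W=1, Z=2, X=1, V=2, U=2) weight 1/294
  (Y=0, W=1, Z=2, X=1, V=3, U=2) weight 1/294
  … 16 more
Group by U:
  weight(U=2) = 265/2352
  weight(U=3) = 127/2352
Total weight = 265/2352 + 127/2352 = 1/6
P(U=2 | obs) = 265/2352 / 1/6 = 265/392
P(U=3 | obs) = 127/2352 / 1/6 = 127/392

P(U = 2 | obs) = 265/392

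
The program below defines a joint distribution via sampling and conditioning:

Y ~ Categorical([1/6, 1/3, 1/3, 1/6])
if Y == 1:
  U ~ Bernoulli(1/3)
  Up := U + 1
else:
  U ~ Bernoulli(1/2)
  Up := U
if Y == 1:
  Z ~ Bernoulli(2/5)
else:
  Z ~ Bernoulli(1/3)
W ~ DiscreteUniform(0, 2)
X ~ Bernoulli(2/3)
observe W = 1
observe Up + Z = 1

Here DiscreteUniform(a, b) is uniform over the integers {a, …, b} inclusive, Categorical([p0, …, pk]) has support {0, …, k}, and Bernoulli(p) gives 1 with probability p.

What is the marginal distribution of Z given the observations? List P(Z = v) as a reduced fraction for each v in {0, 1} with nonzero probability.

Enumerate traces; 14 have nonzero weight after conditioning:
  (Y=0, U=0, Z=1, W=1, X=0) weight 1/324
  (Y=0, U=0, Z=1, W=1, X=1) weight 1/162
  (Y=0, U=1, Z=0, W=1, X=0) weight 1/162
  (Y=0, U=1, Z=0, W=1, X=1) weight 1/81
  (Y=1, U=0, Z=0, W=1, X=0) weight 2/135
  (Y=1, U=0, Z=0, W=1, X=1) weight 4/135
  (Y=2, U=0, Z=1, W=1, X=0) weight 1/162
  (Y=2, U=0, Z=1, W=1, X=1) weight 1/81
  … 6 more
Group by Z:
  weight(Z=0) = 16/135
  weight(Z=1) = 1/27
Total weight = 16/135 + 1/27 = 7/45
P(Z=0 | obs) = 16/135 / 7/45 = 16/21
P(Z=1 | obs) = 1/27 / 7/45 = 5/21

P(Z=0) = 16/21, P(Z=1) = 5/21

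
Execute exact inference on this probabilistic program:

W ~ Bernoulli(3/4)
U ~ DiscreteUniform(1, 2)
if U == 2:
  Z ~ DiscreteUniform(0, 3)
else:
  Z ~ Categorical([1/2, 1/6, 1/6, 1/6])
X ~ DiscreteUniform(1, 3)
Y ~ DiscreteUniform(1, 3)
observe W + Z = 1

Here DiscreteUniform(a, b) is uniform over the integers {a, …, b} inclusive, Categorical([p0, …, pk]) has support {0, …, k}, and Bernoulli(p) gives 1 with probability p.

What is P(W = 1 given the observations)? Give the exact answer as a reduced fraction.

Enumerate traces; 36 have nonzero weight after conditioning:
  (W=0, U=1, Z=1, X=1, Y=1) weight 1/432
  (W=0, U=1, Z=1, X=1, Y=2) weight 1/432
  (W=0, U=1, Z=1, X=1, Y=3) weight 1/432
  (W=0, U=1, Z=1, X=2, Y=1) weight 1/432
  (W=0, U=1, Z=1, X=2, Y=2) weight 1/432
  (W=0, U=1, Z=1, X=2, Y=3) weight 1/432
  (W=0, U=1, Z=1, X=3, Y=1) weight 1/432
  (W=0, U=1, Z=1, X=3, Y=2) weight 1/432
  (W=1, U=1, Z=0, X=1, Y=1) weight 1/48
  … 27 more
Group by W:
  weight(W=0) = 5/96
  weight(W=1) = 9/32
Total weight = 5/96 + 9/32 = 1/3
P(W=0 | obs) = 5/96 / 1/3 = 5/32
P(W=1 | obs) = 9/32 / 1/3 = 27/32

P(W = 1 | obs) = 27/32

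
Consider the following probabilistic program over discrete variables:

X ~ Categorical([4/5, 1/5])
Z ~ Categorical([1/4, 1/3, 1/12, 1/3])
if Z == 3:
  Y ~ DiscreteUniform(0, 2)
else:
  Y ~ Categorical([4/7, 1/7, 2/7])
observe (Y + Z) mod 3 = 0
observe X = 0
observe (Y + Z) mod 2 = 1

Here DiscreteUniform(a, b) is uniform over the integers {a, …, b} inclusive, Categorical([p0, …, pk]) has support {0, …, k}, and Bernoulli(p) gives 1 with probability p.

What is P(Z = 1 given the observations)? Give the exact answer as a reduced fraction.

P(Z = 1 | obs) = 24/55

Enumerate traces; 3 have nonzero weight after conditioning:
  (X=0, Z=1, Y=2) weight 8/105
  (X=0, Z=2, Y=1) weight 1/105
  (X=0, Z=3, Y=0) weight 4/45
Group by Z:
  weight(Z=1) = 8/105
  weight(Z=2) = 1/105
  weight(Z=3) = 4/45
Total weight = 8/105 + 1/105 + 4/45 = 11/63
P(Z=1 | obs) = 8/105 / 11/63 = 24/55
P(Z=2 | obs) = 1/105 / 11/63 = 3/55
P(Z=3 | obs) = 4/45 / 11/63 = 28/55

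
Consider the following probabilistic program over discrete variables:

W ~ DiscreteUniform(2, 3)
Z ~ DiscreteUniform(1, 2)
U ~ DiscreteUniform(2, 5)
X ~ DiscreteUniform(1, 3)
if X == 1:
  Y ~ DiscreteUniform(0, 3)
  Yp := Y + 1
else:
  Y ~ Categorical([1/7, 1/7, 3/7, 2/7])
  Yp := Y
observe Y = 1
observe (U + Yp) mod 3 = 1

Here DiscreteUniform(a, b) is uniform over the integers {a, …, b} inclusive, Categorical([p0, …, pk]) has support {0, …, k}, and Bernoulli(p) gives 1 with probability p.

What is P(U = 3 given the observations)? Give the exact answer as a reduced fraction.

Enumerate traces; 16 have nonzero weight after conditioning:
  (W=2, Z=1, U=2, X=1, Y=1) weight 1/192
  (W=2, Z=1, U=3, X=2, Y=1) weight 1/336
  (W=2, Z=1, U=3, X=3, Y=1) weight 1/336
  (W=2, Z=1, U=5, X=1, Y=1) weight 1/192
  (W=2, Z=2, U=2, X=1, Y=1) weight 1/192
  (W=2, Z=2, U=3, X=2, Y=1) weight 1/336
  (W=2, Z=2, U=3, X=3, Y=1) weight 1/336
  (W=2, Z=2, U=5, X=1, Y=1) weight 1/192
  … 8 more
Group by U:
  weight(U=2) = 1/48
  weight(U=3) = 1/42
  weight(U=5) = 1/48
Total weight = 1/48 + 1/42 + 1/48 = 11/168
P(U=2 | obs) = 1/48 / 11/168 = 7/22
P(U=3 | obs) = 1/42 / 11/168 = 4/11
P(U=5 | obs) = 1/48 / 11/168 = 7/22

P(U = 3 | obs) = 4/11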